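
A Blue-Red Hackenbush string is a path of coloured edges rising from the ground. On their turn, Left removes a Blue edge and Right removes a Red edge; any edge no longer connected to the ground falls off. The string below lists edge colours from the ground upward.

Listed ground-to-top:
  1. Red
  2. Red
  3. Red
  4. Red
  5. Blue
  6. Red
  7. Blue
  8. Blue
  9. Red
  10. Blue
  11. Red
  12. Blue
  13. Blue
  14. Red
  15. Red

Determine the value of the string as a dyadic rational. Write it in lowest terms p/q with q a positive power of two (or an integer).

-7335/2048

edge 1 of 15 (Red): {  | 0 } -> -1
edge 2 of 15 (Red): {  | -1 0 } -> -2
edge 3 of 15 (Red): {  | -2 -1 0 } -> -3
edge 4 of 15 (Red): {  | -3 -2 -1 0 } -> -4
edge 5 of 15 (Blue): { -4 | -3 -2 -1 0 } -> -7/2
edge 6 of 15 (Red): { -4 | -7/2 -3 -2 -1 0 } -> -15/4
edge 7 of 15 (Blue): { -4 -15/4 | -7/2 -3 -2 -1 0 } -> -29/8
edge 8 of 15 (Blue): { -4 -15/4 -29/8 | -7/2 -3 -2 -1 0 } -> -57/16
edge 9 of 15 (Red): { -4 -15/4 -29/8 | -57/16 -7/2 -3 -2 -1 0 } -> -115/32
edge 10 of 15 (Blue): { -4 -15/4 -29/8 -115/32 | -57/16 -7/2 -3 -2 -1 0 } -> -229/64
edge 11 of 15 (Red): { -4 -15/4 -29/8 -115/32 | -229/64 -57/16 -7/2 -3 -2 -1 0 } -> -459/128
edge 12 of 15 (Blue): { -4 -15/4 -29/8 -115/32 -459/128 | -229/64 -57/16 -7/2 -3 -2 -1 0 } -> -917/256
edge 13 of 15 (Blue): { -4 -15/4 -29/8 -115/32 -459/128 -917/256 | -229/64 -57/16 -7/2 -3 -2 -1 0 } -> -1833/512
edge 14 of 15 (Red): { -4 -15/4 -29/8 -115/32 -459/128 -917/256 | -1833/512 -229/64 -57/16 -7/2 -3 -2 -1 0 } -> -3667/1024
edge 15 of 15 (Red): { -4 -15/4 -29/8 -115/32 -459/128 -917/256 | -3667/1024 -1833/512 -229/64 -57/16 -7/2 -3 -2 -1 0 } -> -7335/2048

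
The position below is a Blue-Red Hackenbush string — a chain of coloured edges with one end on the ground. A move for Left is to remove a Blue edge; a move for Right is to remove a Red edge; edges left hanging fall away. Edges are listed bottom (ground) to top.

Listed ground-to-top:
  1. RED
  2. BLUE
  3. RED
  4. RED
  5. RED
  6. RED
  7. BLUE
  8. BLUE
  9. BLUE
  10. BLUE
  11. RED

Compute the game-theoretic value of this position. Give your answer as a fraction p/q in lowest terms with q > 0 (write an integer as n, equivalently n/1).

val(R) = {  | 0 } gives -1
val(RB) = { -1 | 0 } gives -1/2
val(RBR) = { -1 | -1/2, 0 } gives -3/4
val(RBRR) = { -1 | -3/4, -1/2, 0 } gives -7/8
val(RBRRR) = { -1 | -7/8, -3/4, -1/2, 0 } gives -15/16
val(RBRRRR) = { -1 | -15/16, -7/8, -3/4, -1/2, 0 } gives -31/32
val(RBRRRRB) = { -1, -31/32 | -15/16, -7/8, -3/4, -1/2, 0 } gives -61/64
val(RBRRRRBB) = { -1, -31/32, -61/64 | -15/16, -7/8, -3/4, -1/2, 0 } gives -121/128
val(RBRRRRBBB) = { -1, -31/32, -61/64, -121/128 | -15/16, -7/8, -3/4, -1/2, 0 } gives -241/256
val(RBRRRRBBBB) = { -1, -31/32, -61/64, -121/128, -241/256 | -15/16, -7/8, -3/4, -1/2, 0 } gives -481/512
val(RBRRRRBBBBR) = { -1, -31/32, -61/64, -121/128, -241/256 | -481/512, -15/16, -7/8, -3/4, -1/2, 0 } gives -963/1024

-963/1024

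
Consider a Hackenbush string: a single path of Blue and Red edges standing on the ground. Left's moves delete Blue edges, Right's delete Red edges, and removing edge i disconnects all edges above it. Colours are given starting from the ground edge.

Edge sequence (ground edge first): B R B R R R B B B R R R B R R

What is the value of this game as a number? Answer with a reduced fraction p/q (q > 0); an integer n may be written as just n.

9097/16384

Build value(s[:k]) for k = 1..15, string s = B R B R R R B B B R R R B R R.
edge 1 of 15 (B): { 0 |  } gives 1
edge 2 of 15 (R): { 0 | 1 } gives 1/2
edge 3 of 15 (B): { 0,1/2 | 1 } gives 3/4
edge 4 of 15 (R): { 0,1/2 | 3/4,1 } gives 5/8
edge 5 of 15 (R): { 0,1/2 | 5/8,3/4,1 } gives 9/16
edge 6 of 15 (R): { 0,1/2 | 9/16,5/8,3/4,1 } gives 17/32
edge 7 of 15 (B): { 0,1/2,17/32 | 9/16,5/8,3/4,1 } gives 35/64
edge 8 of 15 (B): { 0,1/2,17/32,35/64 | 9/16,5/8,3/4,1 } gives 71/128
edge 9 of 15 (B): { 0,1/2,17/32,35/64,71/128 | 9/16,5/8,3/4,1 } gives 143/256
edge 10 of 15 (R): { 0,1/2,17/32,35/64,71/128 | 143/256,9/16,5/8,3/4,1 } gives 285/512
edge 11 of 15 (R): { 0,1/2,17/32,35/64,71/128 | 285/512,143/256,9/16,5/8,3/4,1 } gives 569/1024
edge 12 of 15 (R): { 0,1/2,17/32,35/64,71/128 | 569/1024,285/512,143/256,9/16,5/8,3/4,1 } gives 1137/2048
edge 13 of 15 (B): { 0,1/2,17/32,35/64,71/128,1137/2048 | 569/1024,285/512,143/256,9/16,5/8,3/4,1 } gives 2275/4096
edge 14 of 15 (R): { 0,1/2,17/32,35/64,71/128,1137/2048 | 2275/4096,569/1024,285/512,143/256,9/16,5/8,3/4,1 } gives 4549/8192
edge 15 of 15 (R): { 0,1/2,17/32,35/64,71/128,1137/2048 | 4549/8192,2275/4096,569/1024,285/512,143/256,9/16,5/8,3/4,1 } gives 9097/16384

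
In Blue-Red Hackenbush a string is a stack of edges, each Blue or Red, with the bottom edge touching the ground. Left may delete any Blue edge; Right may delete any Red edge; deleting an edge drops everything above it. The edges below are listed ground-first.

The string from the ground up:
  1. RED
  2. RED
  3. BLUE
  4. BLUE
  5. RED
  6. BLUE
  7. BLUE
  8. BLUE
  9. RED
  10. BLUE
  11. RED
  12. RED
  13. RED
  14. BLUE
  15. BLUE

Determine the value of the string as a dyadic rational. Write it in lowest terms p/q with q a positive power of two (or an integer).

step 1: add RED to get R; options L={ (no moves) } R={ 0 } → -1
step 2: add RED to get RR; options L={ (no moves) } R={ -1 0 } → -2
step 3: add BLUE to get RRB; options L={ -2 } R={ -1 0 } → -3/2
step 4: add BLUE to get RRBB; options L={ -2 -3/2 } R={ -1 0 } → -5/4
step 5: add RED to get RRBBR; options L={ -2 -3/2 } R={ -5/4 -1 0 } → -11/8
step 6: add BLUE to get RRBBRB; options L={ -2 -3/2 -11/8 } R={ -5/4 -1 0 } → -21/16
step 7: add BLUE to get RRBBRBB; options L={ -2 -3/2 -11/8 -21/16 } R={ -5/4 -1 0 } → -41/32
step 8: add BLUE to get RRBBRBBB; options L={ -2 -3/2 -11/8 -21/16 -41/32 } R={ -5/4 -1 0 } → -81/64
step 9: add RED to get RRBBRBBBR; options L={ -2 -3/2 -11/8 -21/16 -41/32 } R={ -81/64 -5/4 -1 0 } → -163/128
step 10: add BLUE to get RRBBRBBBRB; options L={ -2 -3/2 -11/8 -21/16 -41/32 -163/128 } R={ -81/64 -5/4 -1 0 } → -325/256
step 11: add RED to get RRBBRBBBRBR; options L={ -2 -3/2 -11/8 -21/16 -41/32 -163/128 } R={ -325/256 -81/64 -5/4 -1 0 } → -651/512
step 12: add RED to get RRBBRBBBRBRR; options L={ -2 -3/2 -11/8 -21/16 -41/32 -163/128 } R={ -651/512 -325/256 -81/64 -5/4 -1 0 } → -1303/1024
step 13: add RED to get RRBBRBBBRBRRR; options L={ -2 -3/2 -11/8 -21/16 -41/32 -163/128 } R={ -1303/1024 -651/512 -325/256 -81/64 -5/4 -1 0 } → -2607/2048
step 14: add BLUE to get RRBBRBBBRBRRRB; options L={ -2 -3/2 -11/8 -21/16 -41/32 -163/128 -2607/2048 } R={ -1303/1024 -651/512 -325/256 -81/64 -5/4 -1 0 } → -5213/4096
step 15: add BLUE to get RRBBRBBBRBRRRBB; options L={ -2 -3/2 -11/8 -21/16 -41/32 -163/128 -2607/2048 -5213/4096 } R={ -1303/1024 -651/512 -325/256 -81/64 -5/4 -1 0 } → -10425/8192

-10425/8192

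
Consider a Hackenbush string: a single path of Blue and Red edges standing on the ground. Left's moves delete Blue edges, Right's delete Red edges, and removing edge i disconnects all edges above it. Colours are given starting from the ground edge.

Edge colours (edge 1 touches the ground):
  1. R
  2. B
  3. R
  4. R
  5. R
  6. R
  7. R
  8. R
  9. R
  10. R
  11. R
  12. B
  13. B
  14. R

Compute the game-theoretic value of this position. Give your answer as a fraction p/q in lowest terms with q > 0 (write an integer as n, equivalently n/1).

-8179/8192

step 1: add R to get R; options L={  } R={ 0 } gives -1
step 2: add B to get RB; options L={ -1 } R={ 0 } gives -1/2
step 3: add R to get RBR; options L={ -1 } R={ -1/2; 0 } gives -3/4
step 4: add R to get RBRR; options L={ -1 } R={ -3/4; -1/2; 0 } gives -7/8
step 5: add R to get RBRRR; options L={ -1 } R={ -7/8; -3/4; -1/2; 0 } gives -15/16
step 6: add R to get RBRRRR; options L={ -1 } R={ -15/16; -7/8; -3/4; -1/2; 0 } gives -31/32
step 7: add R to get RBRRRRR; options L={ -1 } R={ -31/32; -15/16; -7/8; -3/4; -1/2; 0 } gives -63/64
step 8: add R to get RBRRRRRR; options L={ -1 } R={ -63/64; -31/32; -15/16; -7/8; -3/4; -1/2; 0 } gives -127/128
step 9: add R to get RBRRRRRRR; options L={ -1 } R={ -127/128; -63/64; -31/32; -15/16; -7/8; -3/4; -1/2; 0 } gives -255/256
step 10: add R to get RBRRRRRRRR; options L={ -1 } R={ -255/256; -127/128; -63/64; -31/32; -15/16; -7/8; -3/4; -1/2; 0 } gives -511/512
step 11: add R to get RBRRRRRRRRR; options L={ -1 } R={ -511/512; -255/256; -127/128; -63/64; -31/32; -15/16; -7/8; -3/4; -1/2; 0 } gives -1023/1024
step 12: add B to get RBRRRRRRRRRB; options L={ -1; -1023/1024 } R={ -511/512; -255/256; -127/128; -63/64; -31/32; -15/16; -7/8; -3/4; -1/2; 0 } gives -2045/2048
step 13: add B to get RBRRRRRRRRRBB; options L={ -1; -1023/1024; -2045/2048 } R={ -511/512; -255/256; -127/128; -63/64; -31/32; -15/16; -7/8; -3/4; -1/2; 0 } gives -4089/4096
step 14: add R to get RBRRRRRRRRRBBR; options L={ -1; -1023/1024; -2045/2048 } R={ -4089/4096; -511/512; -255/256; -127/128; -63/64; -31/32; -15/16; -7/8; -3/4; -1/2; 0 } gives -8179/8192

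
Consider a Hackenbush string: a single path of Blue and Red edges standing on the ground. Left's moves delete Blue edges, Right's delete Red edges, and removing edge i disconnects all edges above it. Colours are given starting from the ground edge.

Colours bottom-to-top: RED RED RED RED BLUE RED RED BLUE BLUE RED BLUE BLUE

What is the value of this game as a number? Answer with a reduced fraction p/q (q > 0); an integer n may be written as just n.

Build g(s[:k]) for k = 1..12, string s = RED RED RED RED BLUE RED RED BLUE BLUE RED BLUE BLUE.
g(R) = { (no moves) | 0 } — -1
g(RR) = { (no moves) | -1,0 } — -2
g(RRR) = { (no moves) | -2,-1,0 } — -3
g(RRRR) = { (no moves) | -3,-2,-1,0 } — -4
g(RRRRB) = { -4 | -3,-2,-1,0 } — -7/2
g(RRRRBR) = { -4 | -7/2,-3,-2,-1,0 } — -15/4
g(RRRRBRR) = { -4 | -15/4,-7/2,-3,-2,-1,0 } — -31/8
g(RRRRBRRB) = { -4,-31/8 | -15/4,-7/2,-3,-2,-1,0 } — -61/16
g(RRRRBRRBB) = { -4,-31/8,-61/16 | -15/4,-7/2,-3,-2,-1,0 } — -121/32
g(RRRRBRRBBR) = { -4,-31/8,-61/16 | -121/32,-15/4,-7/2,-3,-2,-1,0 } — -243/64
g(RRRRBRRBBRB) = { -4,-31/8,-61/16,-243/64 | -121/32,-15/4,-7/2,-3,-2,-1,0 } — -485/128
g(RRRRBRRBBRBB) = { -4,-31/8,-61/16,-243/64,-485/128 | -121/32,-15/4,-7/2,-3,-2,-1,0 } — -969/256

-969/256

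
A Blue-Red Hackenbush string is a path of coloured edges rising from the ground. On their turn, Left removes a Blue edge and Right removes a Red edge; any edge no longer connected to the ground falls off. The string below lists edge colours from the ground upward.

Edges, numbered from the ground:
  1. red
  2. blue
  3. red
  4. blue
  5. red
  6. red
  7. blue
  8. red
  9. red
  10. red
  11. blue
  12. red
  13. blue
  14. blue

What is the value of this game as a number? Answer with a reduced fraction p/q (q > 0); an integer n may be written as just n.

Prefix values for red blue red blue red red blue red red red blue red blue blue via {L|R} + simplicity:
value(r) = {  | 0 } gives -1
value(rb) = { -1 | 0 } gives -1/2
value(rbr) = { -1 | -1/2; 0 } gives -3/4
value(rbrb) = { -1; -3/4 | -1/2; 0 } gives -5/8
value(rbrbr) = { -1; -3/4 | -5/8; -1/2; 0 } gives -11/16
value(rbrbrr) = { -1; -3/4 | -11/16; -5/8; -1/2; 0 } gives -23/32
value(rbrbrrb) = { -1; -3/4; -23/32 | -11/16; -5/8; -1/2; 0 } gives -45/64
value(rbrbrrbr) = { -1; -3/4; -23/32 | -45/64; -11/16; -5/8; -1/2; 0 } gives -91/128
value(rbrbrrbrr) = { -1; -3/4; -23/32 | -91/128; -45/64; -11/16; -5/8; -1/2; 0 } gives -183/256
value(rbrbrrbrrr) = { -1; -3/4; -23/32 | -183/256; -91/128; -45/64; -11/16; -5/8; -1/2; 0 } gives -367/512
value(rbrbrrbrrrb) = { -1; -3/4; -23/32; -367/512 | -183/256; -91/128; -45/64; -11/16; -5/8; -1/2; 0 } gives -733/1024
value(rbrbrrbrrrbr) = { -1; -3/4; -23/32; -367/512 | -733/1024; -183/256; -91/128; -45/64; -11/16; -5/8; -1/2; 0 } gives -1467/2048
value(rbrbrrbrrrbrb) = { -1; -3/4; -23/32; -367/512; -1467/2048 | -733/1024; -183/256; -91/128; -45/64; -11/16; -5/8; -1/2; 0 } gives -2933/4096
value(rbrbrrbrrrbrbb) = { -1; -3/4; -23/32; -367/512; -1467/2048; -2933/4096 | -733/1024; -183/256; -91/128; -45/64; -11/16; -5/8; -1/2; 0 } gives -5865/8192

-5865/8192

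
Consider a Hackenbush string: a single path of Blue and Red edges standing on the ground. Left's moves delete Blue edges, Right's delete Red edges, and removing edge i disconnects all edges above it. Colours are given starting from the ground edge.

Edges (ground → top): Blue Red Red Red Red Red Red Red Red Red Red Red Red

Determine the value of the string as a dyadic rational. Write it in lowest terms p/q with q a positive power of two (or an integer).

1/4096

Prefix values for Blue Red Red Red Red Red Red Red Red Red Red Red Red via {L|R} + simplicity:
G(B) = { 0 |  } gives 1
G(BR) = { 0 | 1 } gives 1/2
G(BRR) = { 0 | 1/2, 1 } gives 1/4
G(BRRR) = { 0 | 1/4, 1/2, 1 } gives 1/8
G(BRRRR) = { 0 | 1/8, 1/4, 1/2, 1 } gives 1/16
G(BRRRRR) = { 0 | 1/16, 1/8, 1/4, 1/2, 1 } gives 1/32
G(BRRRRRR) = { 0 | 1/32, 1/16, 1/8, 1/4, 1/2, 1 } gives 1/64
G(BRRRRRRR) = { 0 | 1/64, 1/32, 1/16, 1/8, 1/4, 1/2, 1 } gives 1/128
G(BRRRRRRRR) = { 0 | 1/128, 1/64, 1/32, 1/16, 1/8, 1/4, 1/2, 1 } gives 1/256
G(BRRRRRRRRR) = { 0 | 1/256, 1/128, 1/64, 1/32, 1/16, 1/8, 1/4, 1/2, 1 } gives 1/512
G(BRRRRRRRRRR) = { 0 | 1/512, 1/256, 1/128, 1/64, 1/32, 1/16, 1/8, 1/4, 1/2, 1 } gives 1/1024
G(BRRRRRRRRRRR) = { 0 | 1/1024, 1/512, 1/256, 1/128, 1/64, 1/32, 1/16, 1/8, 1/4, 1/2, 1 } gives 1/2048
G(BRRRRRRRRRRRR) = { 0 | 1/2048, 1/1024, 1/512, 1/256, 1/128, 1/64, 1/32, 1/16, 1/8, 1/4, 1/2, 1 } gives 1/4096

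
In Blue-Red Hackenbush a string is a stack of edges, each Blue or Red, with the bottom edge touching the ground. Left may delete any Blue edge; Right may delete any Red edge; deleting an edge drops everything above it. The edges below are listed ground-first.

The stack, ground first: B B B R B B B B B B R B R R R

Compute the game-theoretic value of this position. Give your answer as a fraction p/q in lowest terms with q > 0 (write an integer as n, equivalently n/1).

12241/4096

Build v(s[:k]) for k = 1..15, string s = B B B R B B B B B B R B R R R.
step 1: add B to get B; options L={ 0 } R={ ∅ } → 1
step 2: add B to get BB; options L={ 0,1 } R={ ∅ } → 2
step 3: add B to get BBB; options L={ 0,1,2 } R={ ∅ } → 3
step 4: add R to get BBBR; options L={ 0,1,2 } R={ 3 } → 5/2
step 5: add B to get BBBRB; options L={ 0,1,2,5/2 } R={ 3 } → 11/4
step 6: add B to get BBBRBB; options L={ 0,1,2,5/2,11/4 } R={ 3 } → 23/8
step 7: add B to get BBBRBBB; options L={ 0,1,2,5/2,11/4,23/8 } R={ 3 } → 47/16
step 8: add B to get BBBRBBBB; options L={ 0,1,2,5/2,11/4,23/8,47/16 } R={ 3 } → 95/32
step 9: add B to get BBBRBBBBB; options L={ 0,1,2,5/2,11/4,23/8,47/16,95/32 } R={ 3 } → 191/64
step 10: add B to get BBBRBBBBBB; options L={ 0,1,2,5/2,11/4,23/8,47/16,95/32,191/64 } R={ 3 } → 383/128
step 11: add R to get BBBRBBBBBBR; options L={ 0,1,2,5/2,11/4,23/8,47/16,95/32,191/64 } R={ 383/128,3 } → 765/256
step 12: add B to get BBBRBBBBBBRB; options L={ 0,1,2,5/2,11/4,23/8,47/16,95/32,191/64,765/256 } R={ 383/128,3 } → 1531/512
step 13: add R to get BBBRBBBBBBRBR; options L={ 0,1,2,5/2,11/4,23/8,47/16,95/32,191/64,765/256 } R={ 1531/512,383/128,3 } → 3061/1024
step 14: add R to get BBBRBBBBBBRBRR; options L={ 0,1,2,5/2,11/4,23/8,47/16,95/32,191/64,765/256 } R={ 3061/1024,1531/512,383/128,3 } → 6121/2048
step 15: add R to get BBBRBBBBBBRBRRR; options L={ 0,1,2,5/2,11/4,23/8,47/16,95/32,191/64,765/256 } R={ 6121/2048,3061/1024,1531/512,383/128,3 } → 12241/4096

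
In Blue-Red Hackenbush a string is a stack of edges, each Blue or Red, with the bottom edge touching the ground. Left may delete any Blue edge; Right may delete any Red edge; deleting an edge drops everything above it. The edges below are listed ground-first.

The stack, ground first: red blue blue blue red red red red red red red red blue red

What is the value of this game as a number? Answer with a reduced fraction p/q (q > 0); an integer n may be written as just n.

-2043/8192

Recurse on prefixes of the 14-edge string red blue blue blue red red red red red red red red blue red:
edge 1 of 14 (red): { none | 0 } so -1
edge 2 of 14 (blue): { -1 | 0 } so -1/2
edge 3 of 14 (blue): { -1 -1/2 | 0 } so -1/4
edge 4 of 14 (blue): { -1 -1/2 -1/4 | 0 } so -1/8
edge 5 of 14 (red): { -1 -1/2 -1/4 | -1/8 0 } so -3/16
edge 6 of 14 (red): { -1 -1/2 -1/4 | -3/16 -1/8 0 } so -7/32
edge 7 of 14 (red): { -1 -1/2 -1/4 | -7/32 -3/16 -1/8 0 } so -15/64
edge 8 of 14 (red): { -1 -1/2 -1/4 | -15/64 -7/32 -3/16 -1/8 0 } so -31/128
edge 9 of 14 (red): { -1 -1/2 -1/4 | -31/128 -15/64 -7/32 -3/16 -1/8 0 } so -63/256
edge 10 of 14 (red): { -1 -1/2 -1/4 | -63/256 -31/128 -15/64 -7/32 -3/16 -1/8 0 } so -127/512
edge 11 of 14 (red): { -1 -1/2 -1/4 | -127/512 -63/256 -31/128 -15/64 -7/32 -3/16 -1/8 0 } so -255/1024
edge 12 of 14 (red): { -1 -1/2 -1/4 | -255/1024 -127/512 -63/256 -31/128 -15/64 -7/32 -3/16 -1/8 0 } so -511/2048
edge 13 of 14 (blue): { -1 -1/2 -1/4 -511/2048 | -255/1024 -127/512 -63/256 -31/128 -15/64 -7/32 -3/16 -1/8 0 } so -1021/4096
edge 14 of 14 (red): { -1 -1/2 -1/4 -511/2048 | -1021/4096 -255/1024 -127/512 -63/256 -31/128 -15/64 -7/32 -3/16 -1/8 0 } so -2043/8192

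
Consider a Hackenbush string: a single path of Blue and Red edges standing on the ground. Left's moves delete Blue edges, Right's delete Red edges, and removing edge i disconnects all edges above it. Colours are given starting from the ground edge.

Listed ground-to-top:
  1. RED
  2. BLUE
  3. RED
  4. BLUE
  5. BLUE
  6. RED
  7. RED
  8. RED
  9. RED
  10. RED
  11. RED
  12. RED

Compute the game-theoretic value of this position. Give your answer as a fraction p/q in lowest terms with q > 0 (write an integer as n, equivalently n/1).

1 of 12 · R · max L −∞ · min R 0 = -1
2 of 12 · RB · max L -1 · min R 0 = -1/2
3 of 12 · RBR · max L -1 · min R -1/2 = -3/4
4 of 12 · RBRB · max L -3/4 · min R -1/2 = -5/8
5 of 12 · RBRBB · max L -5/8 · min R -1/2 = -9/16
6 of 12 · RBRBBR · max L -5/8 · min R -9/16 = -19/32
7 of 12 · RBRBBRR · max L -5/8 · min R -19/32 = -39/64
8 of 12 · RBRBBRRR · max L -5/8 · min R -39/64 = -79/128
9 of 12 · RBRBBRRRR · max L -5/8 · min R -79/128 = -159/256
10 of 12 · RBRBBRRRRR · max L -5/8 · min R -159/256 = -319/512
11 of 12 · RBRBBRRRRRR · max L -5/8 · min R -319/512 = -639/1024
12 of 12 · RBRBBRRRRRRR · max L -5/8 · min R -639/1024 = -1279/2048

-1279/2048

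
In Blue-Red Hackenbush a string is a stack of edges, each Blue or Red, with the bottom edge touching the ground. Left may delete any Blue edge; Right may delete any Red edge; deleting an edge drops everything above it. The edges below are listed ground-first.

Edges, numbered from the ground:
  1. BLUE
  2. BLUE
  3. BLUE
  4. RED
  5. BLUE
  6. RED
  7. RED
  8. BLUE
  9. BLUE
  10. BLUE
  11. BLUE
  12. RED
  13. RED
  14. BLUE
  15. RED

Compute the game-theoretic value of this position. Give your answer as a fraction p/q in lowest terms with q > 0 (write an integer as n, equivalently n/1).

10725/4096

1 of 15 · B · max L 0 · min R +∞ => 1
2 of 15 · BB · max L 1 · min R +∞ => 2
3 of 15 · BBB · max L 2 · min R +∞ => 3
4 of 15 · BBBR · max L 2 · min R 3 => 5/2
5 of 15 · BBBRB · max L 5/2 · min R 3 => 11/4
6 of 15 · BBBRBR · max L 5/2 · min R 11/4 => 21/8
7 of 15 · BBBRBRR · max L 5/2 · min R 21/8 => 41/16
8 of 15 · BBBRBRRB · max L 41/16 · min R 21/8 => 83/32
9 of 15 · BBBRBRRBB · max L 83/32 · min R 21/8 => 167/64
10 of 15 · BBBRBRRBBB · max L 167/64 · min R 21/8 => 335/128
11 of 15 · BBBRBRRBBBB · max L 335/128 · min R 21/8 => 671/256
12 of 15 · BBBRBRRBBBBR · max L 335/128 · min R 671/256 => 1341/512
13 of 15 · BBBRBRRBBBBRR · max L 335/128 · min R 1341/512 => 2681/1024
14 of 15 · BBBRBRRBBBBRRB · max L 2681/1024 · min R 1341/512 => 5363/2048
15 of 15 · BBBRBRRBBBBRRBR · max L 2681/1024 · min R 5363/2048 => 10725/4096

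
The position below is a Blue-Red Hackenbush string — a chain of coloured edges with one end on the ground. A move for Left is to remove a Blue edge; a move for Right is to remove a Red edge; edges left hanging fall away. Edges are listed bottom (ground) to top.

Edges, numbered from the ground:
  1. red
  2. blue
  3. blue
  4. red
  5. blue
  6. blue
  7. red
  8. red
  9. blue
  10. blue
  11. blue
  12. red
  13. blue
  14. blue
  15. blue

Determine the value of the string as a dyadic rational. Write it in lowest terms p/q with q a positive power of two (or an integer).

-4881/16384

r: Left { none }, Right { 0 } — simplest -1
rb: Left { -1 }, Right { 0 } — simplest -1/2
rbb: Left { -1 -1/2 }, Right { 0 } — simplest -1/4
rbbr: Left { -1 -1/2 }, Right { -1/4 0 } — simplest -3/8
rbbrb: Left { -1 -1/2 -3/8 }, Right { -1/4 0 } — simplest -5/16
rbbrbb: Left { -1 -1/2 -3/8 -5/16 }, Right { -1/4 0 } — simplest -9/32
rbbrbbr: Left { -1 -1/2 -3/8 -5/16 }, Right { -9/32 -1/4 0 } — simplest -19/64
rbbrbbrr: Left { -1 -1/2 -3/8 -5/16 }, Right { -19/64 -9/32 -1/4 0 } — simplest -39/128
rbbrbbrrb: Left { -1 -1/2 -3/8 -5/16 -39/128 }, Right { -19/64 -9/32 -1/4 0 } — simplest -77/256
rbbrbbrrbb: Left { -1 -1/2 -3/8 -5/16 -39/128 -77/256 }, Right { -19/64 -9/32 -1/4 0 } — simplest -153/512
rbbrbbrrbbb: Left { -1 -1/2 -3/8 -5/16 -39/128 -77/256 -153/512 }, Right { -19/64 -9/32 -1/4 0 } — simplest -305/1024
rbbrbbrrbbbr: Left { -1 -1/2 -3/8 -5/16 -39/128 -77/256 -153/512 }, Right { -305/1024 -19/64 -9/32 -1/4 0 } — simplest -611/2048
rbbrbbrrbbbrb: Left { -1 -1/2 -3/8 -5/16 -39/128 -77/256 -153/512 -611/2048 }, Right { -305/1024 -19/64 -9/32 -1/4 0 } — simplest -1221/4096
rbbrbbrrbbbrbb: Left { -1 -1/2 -3/8 -5/16 -39/128 -77/256 -153/512 -611/2048 -1221/4096 }, Right { -305/1024 -19/64 -9/32 -1/4 0 } — simplest -2441/8192
rbbrbbrrbbbrbbb: Left { -1 -1/2 -3/8 -5/16 -39/128 -77/256 -153/512 -611/2048 -1221/4096 -2441/8192 }, Right { -305/1024 -19/64 -9/32 -1/4 0 } — simplest -4881/16384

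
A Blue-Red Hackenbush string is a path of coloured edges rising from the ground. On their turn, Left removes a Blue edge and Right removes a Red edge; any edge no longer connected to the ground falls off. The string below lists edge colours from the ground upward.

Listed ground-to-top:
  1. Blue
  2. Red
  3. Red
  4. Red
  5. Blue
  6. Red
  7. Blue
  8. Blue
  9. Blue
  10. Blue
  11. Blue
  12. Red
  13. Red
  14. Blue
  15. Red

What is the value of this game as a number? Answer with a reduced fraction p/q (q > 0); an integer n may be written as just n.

3045/16384

Recurse on prefixes of the 15-edge string Blue Red Red Red Blue Red Blue Blue Blue Blue Blue Red Red Blue Red:
step 1: add Blue to get B; options L={ 0 } R={ ∅ } -> 1
step 2: add Red to get BR; options L={ 0 } R={ 1 } -> 1/2
step 3: add Red to get BRR; options L={ 0 } R={ 1/2 1 } -> 1/4
step 4: add Red to get BRRR; options L={ 0 } R={ 1/4 1/2 1 } -> 1/8
step 5: add Blue to get BRRRB; options L={ 0 1/8 } R={ 1/4 1/2 1 } -> 3/16
step 6: add Red to get BRRRBR; options L={ 0 1/8 } R={ 3/16 1/4 1/2 1 } -> 5/32
step 7: add Blue to get BRRRBRB; options L={ 0 1/8 5/32 } R={ 3/16 1/4 1/2 1 } -> 11/64
step 8: add Blue to get BRRRBRBB; options L={ 0 1/8 5/32 11/64 } R={ 3/16 1/4 1/2 1 } -> 23/128
step 9: add Blue to get BRRRBRBBB; options L={ 0 1/8 5/32 11/64 23/128 } R={ 3/16 1/4 1/2 1 } -> 47/256
step 10: add Blue to get BRRRBRBBBB; options L={ 0 1/8 5/32 11/64 23/128 47/256 } R={ 3/16 1/4 1/2 1 } -> 95/512
step 11: add Blue to get BRRRBRBBBBB; options L={ 0 1/8 5/32 11/64 23/128 47/256 95/512 } R={ 3/16 1/4 1/2 1 } -> 191/1024
step 12: add Red to get BRRRBRBBBBBR; options L={ 0 1/8 5/32 11/64 23/128 47/256 95/512 } R={ 191/1024 3/16 1/4 1/2 1 } -> 381/2048
step 13: add Red to get BRRRBRBBBBBRR; options L={ 0 1/8 5/32 11/64 23/128 47/256 95/512 } R={ 381/2048 191/1024 3/16 1/4 1/2 1 } -> 761/4096
step 14: add Blue to get BRRRBRBBBBBRRB; options L={ 0 1/8 5/32 11/64 23/128 47/256 95/512 761/4096 } R={ 381/2048 191/1024 3/16 1/4 1/2 1 } -> 1523/8192
step 15: add Red to get BRRRBRBBBBBRRBR; options L={ 0 1/8 5/32 11/64 23/128 47/256 95/512 761/4096 } R={ 1523/8192 381/2048 191/1024 3/16 1/4 1/2 1 } -> 3045/16384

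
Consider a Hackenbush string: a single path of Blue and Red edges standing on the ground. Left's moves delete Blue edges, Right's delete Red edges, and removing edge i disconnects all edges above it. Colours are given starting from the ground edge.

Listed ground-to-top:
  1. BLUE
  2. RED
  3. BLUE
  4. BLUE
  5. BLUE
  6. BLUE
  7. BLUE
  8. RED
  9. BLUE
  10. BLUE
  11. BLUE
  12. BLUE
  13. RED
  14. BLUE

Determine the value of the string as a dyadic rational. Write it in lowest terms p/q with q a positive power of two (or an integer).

8059/8192

step 1: add BLUE to get B; options L={ 0 } R={  } = 1
step 2: add RED to get BR; options L={ 0 } R={ 1 } = 1/2
step 3: add BLUE to get BRB; options L={ 0,1/2 } R={ 1 } = 3/4
step 4: add BLUE to get BRBB; options L={ 0,1/2,3/4 } R={ 1 } = 7/8
step 5: add BLUE to get BRBBB; options L={ 0,1/2,3/4,7/8 } R={ 1 } = 15/16
step 6: add BLUE to get BRBBBB; options L={ 0,1/2,3/4,7/8,15/16 } R={ 1 } = 31/32
step 7: add BLUE to get BRBBBBB; options L={ 0,1/2,3/4,7/8,15/16,31/32 } R={ 1 } = 63/64
step 8: add RED to get BRBBBBBR; options L={ 0,1/2,3/4,7/8,15/16,31/32 } R={ 63/64,1 } = 125/128
step 9: add BLUE to get BRBBBBBRB; options L={ 0,1/2,3/4,7/8,15/16,31/32,125/128 } R={ 63/64,1 } = 251/256
step 10: add BLUE to get BRBBBBBRBB; options L={ 0,1/2,3/4,7/8,15/16,31/32,125/128,251/256 } R={ 63/64,1 } = 503/512
step 11: add BLUE to get BRBBBBBRBBB; options L={ 0,1/2,3/4,7/8,15/16,31/32,125/128,251/256,503/512 } R={ 63/64,1 } = 1007/1024
step 12: add BLUE to get BRBBBBBRBBBB; options L={ 0,1/2,3/4,7/8,15/16,31/32,125/128,251/256,503/512,1007/1024 } R={ 63/64,1 } = 2015/2048
step 13: add RED to get BRBBBBBRBBBBR; options L={ 0,1/2,3/4,7/8,15/16,31/32,125/128,251/256,503/512,1007/1024 } R={ 2015/2048,63/64,1 } = 4029/4096
step 14: add BLUE to get BRBBBBBRBBBBRB; options L={ 0,1/2,3/4,7/8,15/16,31/32,125/128,251/256,503/512,1007/1024,4029/4096 } R={ 2015/2048,63/64,1 } = 8059/8192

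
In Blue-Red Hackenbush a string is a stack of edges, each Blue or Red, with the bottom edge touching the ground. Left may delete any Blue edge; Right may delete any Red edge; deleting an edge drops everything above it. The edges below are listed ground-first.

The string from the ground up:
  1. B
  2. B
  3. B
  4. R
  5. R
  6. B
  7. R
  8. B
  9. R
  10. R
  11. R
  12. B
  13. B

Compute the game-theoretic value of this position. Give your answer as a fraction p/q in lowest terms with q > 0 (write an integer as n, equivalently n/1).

2375/1024

edge 1 of 13 (B): { 0 | none } -> 1
edge 2 of 13 (B): { 0 1 | none } -> 2
edge 3 of 13 (B): { 0 1 2 | none } -> 3
edge 4 of 13 (R): { 0 1 2 | 3 } -> 5/2
edge 5 of 13 (R): { 0 1 2 | 5/2 3 } -> 9/4
edge 6 of 13 (B): { 0 1 2 9/4 | 5/2 3 } -> 19/8
edge 7 of 13 (R): { 0 1 2 9/4 | 19/8 5/2 3 } -> 37/16
edge 8 of 13 (B): { 0 1 2 9/4 37/16 | 19/8 5/2 3 } -> 75/32
edge 9 of 13 (R): { 0 1 2 9/4 37/16 | 75/32 19/8 5/2 3 } -> 149/64
edge 10 of 13 (R): { 0 1 2 9/4 37/16 | 149/64 75/32 19/8 5/2 3 } -> 297/128
edge 11 of 13 (R): { 0 1 2 9/4 37/16 | 297/128 149/64 75/32 19/8 5/2 3 } -> 593/256
edge 12 of 13 (B): { 0 1 2 9/4 37/16 593/256 | 297/128 149/64 75/32 19/8 5/2 3 } -> 1187/512
edge 13 of 13 (B): { 0 1 2 9/4 37/16 593/256 1187/512 | 297/128 149/64 75/32 19/8 5/2 3 } -> 2375/1024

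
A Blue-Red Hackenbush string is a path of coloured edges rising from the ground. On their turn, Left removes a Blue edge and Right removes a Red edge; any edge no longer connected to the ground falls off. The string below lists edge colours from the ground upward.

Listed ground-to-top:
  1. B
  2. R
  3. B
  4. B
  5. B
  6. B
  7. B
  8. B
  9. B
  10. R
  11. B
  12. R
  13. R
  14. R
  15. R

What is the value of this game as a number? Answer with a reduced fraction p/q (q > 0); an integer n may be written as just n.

16289/16384

Prefix values for B R B B B B B B B R B R R R R via {L|R} + simplicity:
edge 1 of 15 (B): { 0 | none } => 1
edge 2 of 15 (R): { 0 | 1 } => 1/2
edge 3 of 15 (B): { 0; 1/2 | 1 } => 3/4
edge 4 of 15 (B): { 0; 1/2; 3/4 | 1 } => 7/8
edge 5 of 15 (B): { 0; 1/2; 3/4; 7/8 | 1 } => 15/16
edge 6 of 15 (B): { 0; 1/2; 3/4; 7/8; 15/16 | 1 } => 31/32
edge 7 of 15 (B): { 0; 1/2; 3/4; 7/8; 15/16; 31/32 | 1 } => 63/64
edge 8 of 15 (B): { 0; 1/2; 3/4; 7/8; 15/16; 31/32; 63/64 | 1 } => 127/128
edge 9 of 15 (B): { 0; 1/2; 3/4; 7/8; 15/16; 31/32; 63/64; 127/128 | 1 } => 255/256
edge 10 of 15 (R): { 0; 1/2; 3/4; 7/8; 15/16; 31/32; 63/64; 127/128 | 255/256; 1 } => 509/512
edge 11 of 15 (B): { 0; 1/2; 3/4; 7/8; 15/16; 31/32; 63/64; 127/128; 509/512 | 255/256; 1 } => 1019/1024
edge 12 of 15 (R): { 0; 1/2; 3/4; 7/8; 15/16; 31/32; 63/64; 127/128; 509/512 | 1019/1024; 255/256; 1 } => 2037/2048
edge 13 of 15 (R): { 0; 1/2; 3/4; 7/8; 15/16; 31/32; 63/64; 127/128; 509/512 | 2037/2048; 1019/1024; 255/256; 1 } => 4073/4096
edge 14 of 15 (R): { 0; 1/2; 3/4; 7/8; 15/16; 31/32; 63/64; 127/128; 509/512 | 4073/4096; 2037/2048; 1019/1024; 255/256; 1 } => 8145/8192
edge 15 of 15 (R): { 0; 1/2; 3/4; 7/8; 15/16; 31/32; 63/64; 127/128; 509/512 | 8145/8192; 4073/4096; 2037/2048; 1019/1024; 255/256; 1 } => 16289/16384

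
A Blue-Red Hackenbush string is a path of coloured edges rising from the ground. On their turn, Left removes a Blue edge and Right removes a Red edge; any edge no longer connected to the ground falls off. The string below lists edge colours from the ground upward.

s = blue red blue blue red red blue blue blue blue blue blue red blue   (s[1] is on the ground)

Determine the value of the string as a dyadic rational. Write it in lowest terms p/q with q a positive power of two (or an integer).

Build val(s[:k]) for k = 1..14, string s = blue red blue blue red red blue blue blue blue blue blue red blue.
b: Left { 0 }, Right { — } so simplest 1
br: Left { 0 }, Right { 1 } so simplest 1/2
brb: Left { 0 1/2 }, Right { 1 } so simplest 3/4
brbb: Left { 0 1/2 3/4 }, Right { 1 } so simplest 7/8
brbbr: Left { 0 1/2 3/4 }, Right { 7/8 1 } so simplest 13/16
brbbrr: Left { 0 1/2 3/4 }, Right { 13/16 7/8 1 } so simplest 25/32
brbbrrb: Left { 0 1/2 3/4 25/32 }, Right { 13/16 7/8 1 } so simplest 51/64
brbbrrbb: Left { 0 1/2 3/4 25/32 51/64 }, Right { 13/16 7/8 1 } so simplest 103/128
brbbrrbbb: Left { 0 1/2 3/4 25/32 51/64 103/128 }, Right { 13/16 7/8 1 } so simplest 207/256
brbbrrbbbb: Left { 0 1/2 3/4 25/32 51/64 103/128 207/256 }, Right { 13/16 7/8 1 } so simplest 415/512
brbbrrbbbbb: Left { 0 1/2 3/4 25/32 51/64 103/128 207/256 415/512 }, Right { 13/16 7/8 1 } so simplest 831/1024
brbbrrbbbbbb: Left { 0 1/2 3/4 25/32 51/64 103/128 207/256 415/512 831/1024 }, Right { 13/16 7/8 1 } so simplest 1663/2048
brbbrrbbbbbbr: Left { 0 1/2 3/4 25/32 51/64 103/128 207/256 415/512 831/1024 }, Right { 1663/2048 13/16 7/8 1 } so simplest 3325/4096
brbbrrbbbbbbrb: Left { 0 1/2 3/4 25/32 51/64 103/128 207/256 415/512 831/1024 3325/4096 }, Right { 1663/2048 13/16 7/8 1 } so simplest 6651/8192

6651/8192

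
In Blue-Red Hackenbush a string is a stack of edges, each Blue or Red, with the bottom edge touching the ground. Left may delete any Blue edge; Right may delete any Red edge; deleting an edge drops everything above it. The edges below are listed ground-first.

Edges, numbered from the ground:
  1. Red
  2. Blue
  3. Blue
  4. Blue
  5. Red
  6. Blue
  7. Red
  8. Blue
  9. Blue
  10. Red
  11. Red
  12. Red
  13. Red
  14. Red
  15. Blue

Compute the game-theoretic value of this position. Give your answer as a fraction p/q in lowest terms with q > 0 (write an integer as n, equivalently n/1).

Recurse on prefixes of the 15-edge string Red Blue Blue Blue Red Blue Red Blue Blue Red Red Red Red Red Blue:
v(R) = {  | 0 } → -1
v(RB) = { -1 | 0 } → -1/2
v(RBB) = { -1; -1/2 | 0 } → -1/4
v(RBBB) = { -1; -1/2; -1/4 | 0 } → -1/8
v(RBBBR) = { -1; -1/2; -1/4 | -1/8; 0 } → -3/16
v(RBBBRB) = { -1; -1/2; -1/4; -3/16 | -1/8; 0 } → -5/32
v(RBBBRBR) = { -1; -1/2; -1/4; -3/16 | -5/32; -1/8; 0 } → -11/64
v(RBBBRBRB) = { -1; -1/2; -1/4; -3/16; -11/64 | -5/32; -1/8; 0 } → -21/128
v(RBBBRBRBB) = { -1; -1/2; -1/4; -3/16; -11/64; -21/128 | -5/32; -1/8; 0 } → -41/256
v(RBBBRBRBBR) = { -1; -1/2; -1/4; -3/16; -11/64; -21/128 | -41/256; -5/32; -1/8; 0 } → -83/512
v(RBBBRBRBBRR) = { -1; -1/2; -1/4; -3/16; -11/64; -21/128 | -83/512; -41/256; -5/32; -1/8; 0 } → -167/1024
v(RBBBRBRBBRRR) = { -1; -1/2; -1/4; -3/16; -11/64; -21/128 | -167/1024; -83/512; -41/256; -5/32; -1/8; 0 } → -335/2048
v(RBBBRBRBBRRRR) = { -1; -1/2; -1/4; -3/16; -11/64; -21/128 | -335/2048; -167/1024; -83/512; -41/256; -5/32; -1/8; 0 } → -671/4096
v(RBBBRBRBBRRRRR) = { -1; -1/2; -1/4; -3/16; -11/64; -21/128 | -671/4096; -335/2048; -167/1024; -83/512; -41/256; -5/32; -1/8; 0 } → -1343/8192
v(RBBBRBRBBRRRRRB) = { -1; -1/2; -1/4; -3/16; -11/64; -21/128; -1343/8192 | -671/4096; -335/2048; -167/1024; -83/512; -41/256; -5/32; -1/8; 0 } → -2685/16384

-2685/16384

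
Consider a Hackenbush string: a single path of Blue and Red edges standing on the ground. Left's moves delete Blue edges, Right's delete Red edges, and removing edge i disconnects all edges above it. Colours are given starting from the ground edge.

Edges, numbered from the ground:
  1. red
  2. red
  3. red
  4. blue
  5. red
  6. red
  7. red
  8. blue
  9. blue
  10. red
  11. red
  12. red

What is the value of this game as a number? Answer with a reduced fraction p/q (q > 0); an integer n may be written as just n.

Build v(s[:k]) for k = 1..12, string s = red red red blue red red red blue blue red red red.
edge 1 of 12 (red): { · | 0 } = -1
edge 2 of 12 (red): { · | -1,0 } = -2
edge 3 of 12 (red): { · | -2,-1,0 } = -3
edge 4 of 12 (blue): { -3 | -2,-1,0 } = -5/2
edge 5 of 12 (red): { -3 | -5/2,-2,-1,0 } = -11/4
edge 6 of 12 (red): { -3 | -11/4,-5/2,-2,-1,0 } = -23/8
edge 7 of 12 (red): { -3 | -23/8,-11/4,-5/2,-2,-1,0 } = -47/16
edge 8 of 12 (blue): { -3,-47/16 | -23/8,-11/4,-5/2,-2,-1,0 } = -93/32
edge 9 of 12 (blue): { -3,-47/16,-93/32 | -23/8,-11/4,-5/2,-2,-1,0 } = -185/64
edge 10 of 12 (red): { -3,-47/16,-93/32 | -185/64,-23/8,-11/4,-5/2,-2,-1,0 } = -371/128
edge 11 of 12 (red): { -3,-47/16,-93/32 | -371/128,-185/64,-23/8,-11/4,-5/2,-2,-1,0 } = -743/256
edge 12 of 12 (red): { -3,-47/16,-93/32 | -743/256,-371/128,-185/64,-23/8,-11/4,-5/2,-2,-1,0 } = -1487/512

-1487/512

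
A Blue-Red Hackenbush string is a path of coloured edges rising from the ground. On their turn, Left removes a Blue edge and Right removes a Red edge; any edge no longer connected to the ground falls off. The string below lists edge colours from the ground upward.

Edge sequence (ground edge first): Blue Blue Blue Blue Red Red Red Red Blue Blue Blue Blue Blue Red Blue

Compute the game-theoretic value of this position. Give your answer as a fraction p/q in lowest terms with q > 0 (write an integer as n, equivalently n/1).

edge 1 of 15 (Blue): { 0 |  } -> 1
edge 2 of 15 (Blue): { 0; 1 |  } -> 2
edge 3 of 15 (Blue): { 0; 1; 2 |  } -> 3
edge 4 of 15 (Blue): { 0; 1; 2; 3 |  } -> 4
edge 5 of 15 (Red): { 0; 1; 2; 3 | 4 } -> 7/2
edge 6 of 15 (Red): { 0; 1; 2; 3 | 7/2; 4 } -> 13/4
edge 7 of 15 (Red): { 0; 1; 2; 3 | 13/4; 7/2; 4 } -> 25/8
edge 8 of 15 (Red): { 0; 1; 2; 3 | 25/8; 13/4; 7/2; 4 } -> 49/16
edge 9 of 15 (Blue): { 0; 1; 2; 3; 49/16 | 25/8; 13/4; 7/2; 4 } -> 99/32
edge 10 of 15 (Blue): { 0; 1; 2; 3; 49/16; 99/32 | 25/8; 13/4; 7/2; 4 } -> 199/64
edge 11 of 15 (Blue): { 0; 1; 2; 3; 49/16; 99/32; 199/64 | 25/8; 13/4; 7/2; 4 } -> 399/128
edge 12 of 15 (Blue): { 0; 1; 2; 3; 49/16; 99/32; 199/64; 399/128 | 25/8; 13/4; 7/2; 4 } -> 799/256
edge 13 of 15 (Blue): { 0; 1; 2; 3; 49/16; 99/32; 199/64; 399/128; 799/256 | 25/8; 13/4; 7/2; 4 } -> 1599/512
edge 14 of 15 (Red): { 0; 1; 2; 3; 49/16; 99/32; 199/64; 399/128; 799/256 | 1599/512; 25/8; 13/4; 7/2; 4 } -> 3197/1024
edge 15 of 15 (Blue): { 0; 1; 2; 3; 49/16; 99/32; 199/64; 399/128; 799/256; 3197/1024 | 1599/512; 25/8; 13/4; 7/2; 4 } -> 6395/2048

6395/2048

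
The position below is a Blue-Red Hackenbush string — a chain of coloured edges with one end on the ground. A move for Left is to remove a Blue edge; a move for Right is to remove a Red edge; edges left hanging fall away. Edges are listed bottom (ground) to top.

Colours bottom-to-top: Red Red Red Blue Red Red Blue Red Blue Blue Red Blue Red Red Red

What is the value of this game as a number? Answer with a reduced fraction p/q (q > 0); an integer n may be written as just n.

-11567/4096

1 of 15 · R · max L −∞ · min R 0 = -1
2 of 15 · RR · max L −∞ · min R -1 = -2
3 of 15 · RRR · max L −∞ · min R -2 = -3
4 of 15 · RRRB · max L -3 · min R -2 = -5/2
5 of 15 · RRRBR · max L -3 · min R -5/2 = -11/4
6 of 15 · RRRBRR · max L -3 · min R -11/4 = -23/8
7 of 15 · RRRBRRB · max L -23/8 · min R -11/4 = -45/16
8 of 15 · RRRBRRBR · max L -23/8 · min R -45/16 = -91/32
9 of 15 · RRRBRRBRB · max L -91/32 · min R -45/16 = -181/64
10 of 15 · RRRBRRBRBB · max L -181/64 · min R -45/16 = -361/128
11 of 15 · RRRBRRBRBBR · max L -181/64 · min R -361/128 = -723/256
12 of 15 · RRRBRRBRBBRB · max L -723/256 · min R -361/128 = -1445/512
13 of 15 · RRRBRRBRBBRBR · max L -723/256 · min R -1445/512 = -2891/1024
14 of 15 · RRRBRRBRBBRBRR · max L -723/256 · min R -2891/1024 = -5783/2048
15 of 15 · RRRBRRBRBBRBRRR · max L -723/256 · min R -5783/2048 = -11567/4096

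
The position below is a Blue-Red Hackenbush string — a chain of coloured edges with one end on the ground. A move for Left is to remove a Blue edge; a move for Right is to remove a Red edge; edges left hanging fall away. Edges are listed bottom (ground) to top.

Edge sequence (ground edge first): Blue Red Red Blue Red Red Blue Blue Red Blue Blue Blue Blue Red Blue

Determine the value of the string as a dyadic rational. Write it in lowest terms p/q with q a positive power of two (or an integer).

4987/16384

B: Left { 0 }, Right { ∅ } so simplest 1
BR: Left { 0 }, Right { 1 } so simplest 1/2
BRR: Left { 0 }, Right { 1/2, 1 } so simplest 1/4
BRRB: Left { 0, 1/4 }, Right { 1/2, 1 } so simplest 3/8
BRRBR: Left { 0, 1/4 }, Right { 3/8, 1/2, 1 } so simplest 5/16
BRRBRR: Left { 0, 1/4 }, Right { 5/16, 3/8, 1/2, 1 } so simplest 9/32
BRRBRRB: Left { 0, 1/4, 9/32 }, Right { 5/16, 3/8, 1/2, 1 } so simplest 19/64
BRRBRRBB: Left { 0, 1/4, 9/32, 19/64 }, Right { 5/16, 3/8, 1/2, 1 } so simplest 39/128
BRRBRRBBR: Left { 0, 1/4, 9/32, 19/64 }, Right { 39/128, 5/16, 3/8, 1/2, 1 } so simplest 77/256
BRRBRRBBRB: Left { 0, 1/4, 9/32, 19/64, 77/256 }, Right { 39/128, 5/16, 3/8, 1/2, 1 } so simplest 155/512
BRRBRRBBRBB: Left { 0, 1/4, 9/32, 19/64, 77/256, 155/512 }, Right { 39/128, 5/16, 3/8, 1/2, 1 } so simplest 311/1024
BRRBRRBBRBBB: Left { 0, 1/4, 9/32, 19/64, 77/256, 155/512, 311/1024 }, Right { 39/128, 5/16, 3/8, 1/2, 1 } so simplest 623/2048
BRRBRRBBRBBBB: Left { 0, 1/4, 9/32, 19/64, 77/256, 155/512, 311/1024, 623/2048 }, Right { 39/128, 5/16, 3/8, 1/2, 1 } so simplest 1247/4096
BRRBRRBBRBBBBR: Left { 0, 1/4, 9/32, 19/64, 77/256, 155/512, 311/1024, 623/2048 }, Right { 1247/4096, 39/128, 5/16, 3/8, 1/2, 1 } so simplest 2493/8192
BRRBRRBBRBBBBRB: Left { 0, 1/4, 9/32, 19/64, 77/256, 155/512, 311/1024, 623/2048, 2493/8192 }, Right { 1247/4096, 39/128, 5/16, 3/8, 1/2, 1 } so simplest 4987/16384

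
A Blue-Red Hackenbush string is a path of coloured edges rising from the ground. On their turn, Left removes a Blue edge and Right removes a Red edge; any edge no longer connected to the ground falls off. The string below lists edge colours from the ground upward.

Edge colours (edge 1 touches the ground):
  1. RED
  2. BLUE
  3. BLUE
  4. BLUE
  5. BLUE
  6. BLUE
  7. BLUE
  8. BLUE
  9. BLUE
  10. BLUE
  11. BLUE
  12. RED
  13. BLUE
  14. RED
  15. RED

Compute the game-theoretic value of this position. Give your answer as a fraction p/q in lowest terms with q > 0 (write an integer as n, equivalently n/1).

Build value(s[:k]) for k = 1..15, string s = RED BLUE BLUE BLUE BLUE BLUE BLUE BLUE BLUE BLUE BLUE RED BLUE RED RED.
R: Left { ∅ }, Right { 0 } gives simplest -1
RB: Left { -1 }, Right { 0 } gives simplest -1/2
RBB: Left { -1, -1/2 }, Right { 0 } gives simplest -1/4
RBBB: Left { -1, -1/2, -1/4 }, Right { 0 } gives simplest -1/8
RBBBB: Left { -1, -1/2, -1/4, -1/8 }, Right { 0 } gives simplest -1/16
RBBBBB: Left { -1, -1/2, -1/4, -1/8, -1/16 }, Right { 0 } gives simplest -1/32
RBBBBBB: Left { -1, -1/2, -1/4, -1/8, -1/16, -1/32 }, Right { 0 } gives simplest -1/64
RBBBBBBB: Left { -1, -1/2, -1/4, -1/8, -1/16, -1/32, -1/64 }, Right { 0 } gives simplest -1/128
RBBBBBBBB: Left { -1, -1/2, -1/4, -1/8, -1/16, -1/32, -1/64, -1/128 }, Right { 0 } gives simplest -1/256
RBBBBBBBBB: Left { -1, -1/2, -1/4, -1/8, -1/16, -1/32, -1/64, -1/128, -1/256 }, Right { 0 } gives simplest -1/512
RBBBBBBBBBB: Left { -1, -1/2, -1/4, -1/8, -1/16, -1/32, -1/64, -1/128, -1/256, -1/512 }, Right { 0 } gives simplest -1/1024
RBBBBBBBBBBR: Left { -1, -1/2, -1/4, -1/8, -1/16, -1/32, -1/64, -1/128, -1/256, -1/512 }, Right { -1/1024, 0 } gives simplest -3/2048
RBBBBBBBBBBRB: Left { -1, -1/2, -1/4, -1/8, -1/16, -1/32, -1/64, -1/128, -1/256, -1/512, -3/2048 }, Right { -1/1024, 0 } gives simplest -5/4096
RBBBBBBBBBBRBR: Left { -1, -1/2, -1/4, -1/8, -1/16, -1/32, -1/64, -1/128, -1/256, -1/512, -3/2048 }, Right { -5/4096, -1/1024, 0 } gives simplest -11/8192
RBBBBBBBBBBRBRR: Left { -1, -1/2, -1/4, -1/8, -1/16, -1/32, -1/64, -1/128, -1/256, -1/512, -3/2048 }, Right { -11/8192, -5/4096, -1/1024, 0 } gives simplest -23/16384

-23/16384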